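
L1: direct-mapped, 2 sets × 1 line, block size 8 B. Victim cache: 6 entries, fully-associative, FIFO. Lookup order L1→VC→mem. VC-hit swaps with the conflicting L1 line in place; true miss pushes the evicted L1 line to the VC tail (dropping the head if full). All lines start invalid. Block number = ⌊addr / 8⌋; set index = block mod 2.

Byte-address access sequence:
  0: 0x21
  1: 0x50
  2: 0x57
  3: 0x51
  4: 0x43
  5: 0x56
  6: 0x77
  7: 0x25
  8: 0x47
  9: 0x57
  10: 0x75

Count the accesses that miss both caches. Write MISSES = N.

MISSES = 4

  [0] addr=0x21 blk=4 s=0: MISS | VC []
  [1] addr=0x50 blk=10 s=0: MISS | VC [4]
  [2] addr=0x57 blk=10 s=0: L1-HIT | VC [4]
  [3] addr=0x51 blk=10 s=0: L1-HIT | VC [4]
  [4] addr=0x43 blk=8 s=0: MISS | VC [4, 10]
  [5] addr=0x56 blk=10 s=0: VC-HIT | VC [4, 8]
  [6] addr=0x77 blk=14 s=0: MISS | VC [4, 8, 10]
  [7] addr=0x25 blk=4 s=0: VC-HIT | VC [14, 8, 10]
  [8] addr=0x47 blk=8 s=0: VC-HIT | VC [14, 4, 10]
  [9] addr=0x57 blk=10 s=0: VC-HIT | VC [14, 4, 8]
  [10] addr=0x75 blk=14 s=0: VC-HIT | VC [10, 4, 8]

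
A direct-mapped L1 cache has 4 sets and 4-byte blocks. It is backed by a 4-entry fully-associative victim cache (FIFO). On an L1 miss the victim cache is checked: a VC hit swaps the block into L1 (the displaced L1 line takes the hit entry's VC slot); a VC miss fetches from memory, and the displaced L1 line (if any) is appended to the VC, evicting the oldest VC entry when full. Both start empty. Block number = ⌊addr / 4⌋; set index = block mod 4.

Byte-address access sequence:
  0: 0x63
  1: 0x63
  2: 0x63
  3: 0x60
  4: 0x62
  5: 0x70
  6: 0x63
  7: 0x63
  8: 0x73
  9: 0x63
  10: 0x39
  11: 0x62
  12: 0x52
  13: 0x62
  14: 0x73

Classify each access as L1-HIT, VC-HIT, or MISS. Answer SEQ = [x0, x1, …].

#0 0x63→b24/s0 MISS; vc=[]
#1 0x63→b24/s0 L1-HIT; vc=[]
#2 0x63→b24/s0 L1-HIT; vc=[]
#3 0x60→b24/s0 L1-HIT; vc=[]
#4 0x62→b24/s0 L1-HIT; vc=[]
#5 0x70→b28/s0 MISS; vc=[24]
#6 0x63→b24/s0 VC-HIT; vc=[28]
#7 0x63→b24/s0 L1-HIT; vc=[28]
#8 0x73→b28/s0 VC-HIT; vc=[24]
#9 0x63→b24/s0 VC-HIT; vc=[28]
#10 0x39→b14/s2 MISS; vc=[28]
#11 0x62→b24/s0 L1-HIT; vc=[28]
#12 0x52→b20/s0 MISS; vc=[28,24]
#13 0x62→b24/s0 VC-HIT; vc=[28,20]
#14 0x73→b28/s0 VC-HIT; vc=[24,20]

SEQ = [MISS, L1-HIT, L1-HIT, L1-HIT, L1-HIT, MISS, VC-HIT, L1-HIT, VC-HIT, VC-HIT, MISS, L1-HIT, MISS, VC-HIT, VC-HIT]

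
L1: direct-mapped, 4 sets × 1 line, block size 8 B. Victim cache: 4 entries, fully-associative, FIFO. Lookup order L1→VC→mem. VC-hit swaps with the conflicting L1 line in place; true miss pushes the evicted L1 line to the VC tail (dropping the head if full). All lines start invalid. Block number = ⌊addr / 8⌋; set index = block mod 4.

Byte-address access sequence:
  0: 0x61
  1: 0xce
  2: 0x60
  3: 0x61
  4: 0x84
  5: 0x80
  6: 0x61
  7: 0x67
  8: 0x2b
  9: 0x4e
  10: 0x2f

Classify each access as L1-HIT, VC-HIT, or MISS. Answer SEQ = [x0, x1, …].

SEQ = [MISS, MISS, L1-HIT, L1-HIT, MISS, L1-HIT, VC-HIT, L1-HIT, MISS, MISS, VC-HIT]

  [0] addr=0x61 blk=12 s=0: MISS | VC []
  [1] addr=0xce blk=25 s=1: MISS | VC []
  [2] addr=0x60 blk=12 s=0: L1-HIT | VC []
  [3] addr=0x61 blk=12 s=0: L1-HIT | VC []
  [4] addr=0x84 blk=16 s=0: MISS | VC [12]
  [5] addr=0x80 blk=16 s=0: L1-HIT | VC [12]
  [6] addr=0x61 blk=12 s=0: VC-HIT | VC [16]
  [7] addr=0x67 blk=12 s=0: L1-HIT | VC [16]
  [8] addr=0x2b blk=5 s=1: MISS | VC [16, 25]
  [9] addr=0x4e blk=9 s=1: MISS | VC [16, 25, 5]
  [10] addr=0x2f blk=5 s=1: VC-HIT | VC [16, 25, 9]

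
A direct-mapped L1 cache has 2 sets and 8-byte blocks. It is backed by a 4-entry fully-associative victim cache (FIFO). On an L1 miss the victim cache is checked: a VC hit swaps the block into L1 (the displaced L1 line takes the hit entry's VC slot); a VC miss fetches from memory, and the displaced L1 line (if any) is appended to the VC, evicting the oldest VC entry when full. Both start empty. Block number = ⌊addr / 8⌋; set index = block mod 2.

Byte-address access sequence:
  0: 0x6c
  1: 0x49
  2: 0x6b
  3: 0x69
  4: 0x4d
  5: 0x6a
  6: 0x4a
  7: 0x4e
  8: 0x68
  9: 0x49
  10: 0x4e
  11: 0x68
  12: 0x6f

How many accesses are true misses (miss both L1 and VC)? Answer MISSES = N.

MISSES = 2

0: 0x6c (blk 13, set 1) → MISS  vc=[]
1: 0x49 (blk 9, set 1) → MISS  vc=[13]
2: 0x6b (blk 13, set 1) → VC-HIT  vc=[9]
3: 0x69 (blk 13, set 1) → L1-HIT  vc=[9]
4: 0x4d (blk 9, set 1) → VC-HIT  vc=[13]
5: 0x6a (blk 13, set 1) → VC-HIT  vc=[9]
6: 0x4a (blk 9, set 1) → VC-HIT  vc=[13]
7: 0x4e (blk 9, set 1) → L1-HIT  vc=[13]
8: 0x68 (blk 13, set 1) → VC-HIT  vc=[9]
9: 0x49 (blk 9, set 1) → VC-HIT  vc=[13]
10: 0x4e (blk 9, set 1) → L1-HIT  vc=[13]
11: 0x68 (blk 13, set 1) → VC-HIT  vc=[9]
12: 0x6f (blk 13, set 1) → L1-HIT  vc=[9]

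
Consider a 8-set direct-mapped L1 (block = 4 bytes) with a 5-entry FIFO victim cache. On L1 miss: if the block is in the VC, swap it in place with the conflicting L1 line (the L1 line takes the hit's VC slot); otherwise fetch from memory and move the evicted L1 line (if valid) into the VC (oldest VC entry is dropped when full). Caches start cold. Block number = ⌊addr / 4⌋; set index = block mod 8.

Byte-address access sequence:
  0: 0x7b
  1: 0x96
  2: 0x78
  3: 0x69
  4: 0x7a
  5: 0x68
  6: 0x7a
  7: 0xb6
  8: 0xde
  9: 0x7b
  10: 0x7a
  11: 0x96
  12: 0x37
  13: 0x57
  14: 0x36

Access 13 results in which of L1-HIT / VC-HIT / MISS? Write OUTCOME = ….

OUTCOME = MISS

0: 0x7b (blk 30, set 6) → MISS  vc=[]
1: 0x96 (blk 37, set 5) → MISS  vc=[]
2: 0x78 (blk 30, set 6) → L1-HIT  vc=[]
3: 0x69 (blk 26, set 2) → MISS  vc=[]
4: 0x7a (blk 30, set 6) → L1-HIT  vc=[]
5: 0x68 (blk 26, set 2) → L1-HIT  vc=[]
6: 0x7a (blk 30, set 6) → L1-HIT  vc=[]
7: 0xb6 (blk 45, set 5) → MISS  vc=[37]
8: 0xde (blk 55, set 7) → MISS  vc=[37]
9: 0x7b (blk 30, set 6) → L1-HIT  vc=[37]
10: 0x7a (blk 30, set 6) → L1-HIT  vc=[37]
11: 0x96 (blk 37, set 5) → VC-HIT  vc=[45]
12: 0x37 (blk 13, set 5) → MISS  vc=[45, 37]
13: 0x57 (blk 21, set 5) → MISS  vc=[45, 37, 13]
14: 0x36 (blk 13, set 5) → VC-HIT  vc=[45, 37, 21]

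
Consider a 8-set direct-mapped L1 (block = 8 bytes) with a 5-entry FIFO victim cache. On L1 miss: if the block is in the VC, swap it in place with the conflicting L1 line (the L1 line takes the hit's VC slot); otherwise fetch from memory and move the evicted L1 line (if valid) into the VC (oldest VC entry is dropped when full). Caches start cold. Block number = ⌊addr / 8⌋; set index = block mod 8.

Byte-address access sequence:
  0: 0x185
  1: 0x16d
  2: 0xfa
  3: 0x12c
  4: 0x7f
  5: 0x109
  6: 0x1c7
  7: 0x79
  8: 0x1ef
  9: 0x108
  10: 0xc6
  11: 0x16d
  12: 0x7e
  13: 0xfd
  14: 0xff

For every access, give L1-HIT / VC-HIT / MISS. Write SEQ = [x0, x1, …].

SEQ = [MISS, MISS, MISS, MISS, MISS, MISS, MISS, L1-HIT, MISS, L1-HIT, MISS, VC-HIT, L1-HIT, VC-HIT, L1-HIT]

#0 0x185→b48/s0 MISS; vc=[]
#1 0x16d→b45/s5 MISS; vc=[]
#2 0xfa→b31/s7 MISS; vc=[]
#3 0x12c→b37/s5 MISS; vc=[45]
#4 0x7f→b15/s7 MISS; vc=[45,31]
#5 0x109→b33/s1 MISS; vc=[45,31]
#6 0x1c7→b56/s0 MISS; vc=[45,31,48]
#7 0x79→b15/s7 L1-HIT; vc=[45,31,48]
#8 0x1ef→b61/s5 MISS; vc=[45,31,48,37]
#9 0x108→b33/s1 L1-HIT; vc=[45,31,48,37]
#10 0xc6→b24/s0 MISS; vc=[45,31,48,37,56]
#11 0x16d→b45/s5 VC-HIT; vc=[61,31,48,37,56]
#12 0x7e→b15/s7 L1-HIT; vc=[61,31,48,37,56]
#13 0xfd→b31/s7 VC-HIT; vc=[61,15,48,37,56]
#14 0xff→b31/s7 L1-HIT; vc=[61,15,48,37,56]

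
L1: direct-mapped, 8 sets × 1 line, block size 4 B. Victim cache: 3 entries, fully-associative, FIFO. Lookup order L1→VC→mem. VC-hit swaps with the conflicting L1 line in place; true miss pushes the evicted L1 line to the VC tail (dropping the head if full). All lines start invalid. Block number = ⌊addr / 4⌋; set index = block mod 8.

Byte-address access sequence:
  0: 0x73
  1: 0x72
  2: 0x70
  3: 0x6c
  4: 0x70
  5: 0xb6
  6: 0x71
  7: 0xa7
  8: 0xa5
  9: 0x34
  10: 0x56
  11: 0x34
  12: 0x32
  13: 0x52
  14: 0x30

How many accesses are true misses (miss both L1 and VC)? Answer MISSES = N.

#0 0x73→b28/s4 MISS; vc=[]
#1 0x72→b28/s4 L1-HIT; vc=[]
#2 0x70→b28/s4 L1-HIT; vc=[]
#3 0x6c→b27/s3 MISS; vc=[]
#4 0x70→b28/s4 L1-HIT; vc=[]
#5 0xb6→b45/s5 MISS; vc=[]
#6 0x71→b28/s4 L1-HIT; vc=[]
#7 0xa7→b41/s1 MISS; vc=[]
#8 0xa5→b41/s1 L1-HIT; vc=[]
#9 0x34→b13/s5 MISS; vc=[45]
#10 0x56→b21/s5 MISS; vc=[45,13]
#11 0x34→b13/s5 VC-HIT; vc=[45,21]
#12 0x32→b12/s4 MISS; vc=[45,21,28]
#13 0x52→b20/s4 MISS; vc=[21,28,12]
#14 0x30→b12/s4 VC-HIT; vc=[21,28,20]

MISSES = 8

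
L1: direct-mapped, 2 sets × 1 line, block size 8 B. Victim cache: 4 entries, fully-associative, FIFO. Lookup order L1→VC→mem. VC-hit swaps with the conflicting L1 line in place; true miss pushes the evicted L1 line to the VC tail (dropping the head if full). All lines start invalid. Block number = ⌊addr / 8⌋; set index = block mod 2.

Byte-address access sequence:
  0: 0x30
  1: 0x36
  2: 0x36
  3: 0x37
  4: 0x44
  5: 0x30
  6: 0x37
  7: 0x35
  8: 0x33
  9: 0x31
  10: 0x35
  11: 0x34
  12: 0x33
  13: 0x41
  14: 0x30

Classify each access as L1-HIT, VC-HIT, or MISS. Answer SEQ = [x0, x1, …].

  [0] addr=0x30 blk=6 s=0: MISS | VC []
  [1] addr=0x36 blk=6 s=0: L1-HIT | VC []
  [2] addr=0x36 blk=6 s=0: L1-HIT | VC []
  [3] addr=0x37 blk=6 s=0: L1-HIT | VC []
  [4] addr=0x44 blk=8 s=0: MISS | VC [6]
  [5] addr=0x30 blk=6 s=0: VC-HIT | VC [8]
  [6] addr=0x37 blk=6 s=0: L1-HIT | VC [8]
  [7] addr=0x35 blk=6 s=0: L1-HIT | VC [8]
  [8] addr=0x33 blk=6 s=0: L1-HIT | VC [8]
  [9] addr=0x31 blk=6 s=0: L1-HIT | VC [8]
  [10] addr=0x35 blk=6 s=0: L1-HIT | VC [8]
  [11] addr=0x34 blk=6 s=0: L1-HIT | VC [8]
  [12] addr=0x33 blk=6 s=0: L1-HIT | VC [8]
  [13] addr=0x41 blk=8 s=0: VC-HIT | VC [6]
  [14] addr=0x30 blk=6 s=0: VC-HIT | VC [8]

SEQ = [MISS, L1-HIT, L1-HIT, L1-HIT, MISS, VC-HIT, L1-HIT, L1-HIT, L1-HIT, L1-HIT, L1-HIT, L1-HIT, L1-HIT, VC-HIT, VC-HIT]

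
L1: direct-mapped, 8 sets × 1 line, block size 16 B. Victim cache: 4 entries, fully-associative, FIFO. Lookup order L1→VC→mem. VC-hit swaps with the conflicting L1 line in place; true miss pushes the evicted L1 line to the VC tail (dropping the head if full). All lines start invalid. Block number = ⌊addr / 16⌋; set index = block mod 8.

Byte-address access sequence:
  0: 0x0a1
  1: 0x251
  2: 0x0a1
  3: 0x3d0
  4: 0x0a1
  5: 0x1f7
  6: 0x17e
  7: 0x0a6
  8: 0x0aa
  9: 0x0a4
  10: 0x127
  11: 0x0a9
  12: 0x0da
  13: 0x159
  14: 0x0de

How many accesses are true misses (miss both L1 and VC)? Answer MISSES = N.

MISSES = 8

0: 0xa1 (blk 10, set 2) → MISS  vc=[]
1: 0x251 (blk 37, set 5) → MISS  vc=[]
2: 0xa1 (blk 10, set 2) → L1-HIT  vc=[]
3: 0x3d0 (blk 61, set 5) → MISS  vc=[37]
4: 0xa1 (blk 10, set 2) → L1-HIT  vc=[37]
5: 0x1f7 (blk 31, set 7) → MISS  vc=[37]
6: 0x17e (blk 23, set 7) → MISS  vc=[37, 31]
7: 0xa6 (blk 10, set 2) → L1-HIT  vc=[37, 31]
8: 0xaa (blk 10, set 2) → L1-HIT  vc=[37, 31]
9: 0xa4 (blk 10, set 2) → L1-HIT  vc=[37, 31]
10: 0x127 (blk 18, set 2) → MISS  vc=[37, 31, 10]
11: 0xa9 (blk 10, set 2) → VC-HIT  vc=[37, 31, 18]
12: 0xda (blk 13, set 5) → MISS  vc=[37, 31, 18, 61]
13: 0x159 (blk 21, set 5) → MISS  vc=[31, 18, 61, 13]
14: 0xde (blk 13, set 5) → VC-HIT  vc=[31, 18, 61, 21]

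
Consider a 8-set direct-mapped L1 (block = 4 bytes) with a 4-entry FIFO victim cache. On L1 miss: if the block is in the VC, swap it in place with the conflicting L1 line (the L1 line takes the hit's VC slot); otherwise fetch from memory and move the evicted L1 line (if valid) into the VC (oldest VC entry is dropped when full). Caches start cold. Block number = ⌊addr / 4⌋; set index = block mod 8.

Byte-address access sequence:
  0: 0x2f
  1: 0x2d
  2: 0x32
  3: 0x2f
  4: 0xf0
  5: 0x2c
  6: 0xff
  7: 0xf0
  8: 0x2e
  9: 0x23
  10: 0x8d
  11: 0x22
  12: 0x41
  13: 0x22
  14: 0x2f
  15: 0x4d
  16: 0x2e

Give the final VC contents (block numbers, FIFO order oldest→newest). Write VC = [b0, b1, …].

  [0] addr=0x2f blk=11 s=3: MISS | VC []
  [1] addr=0x2d blk=11 s=3: L1-HIT | VC []
  [2] addr=0x32 blk=12 s=4: MISS | VC []
  [3] addr=0x2f blk=11 s=3: L1-HIT | VC []
  [4] addr=0xf0 blk=60 s=4: MISS | VC [12]
  [5] addr=0x2c blk=11 s=3: L1-HIT | VC [12]
  [6] addr=0xff blk=63 s=7: MISS | VC [12]
  [7] addr=0xf0 blk=60 s=4: L1-HIT | VC [12]
  [8] addr=0x2e blk=11 s=3: L1-HIT | VC [12]
  [9] addr=0x23 blk=8 s=0: MISS | VC [12]
  [10] addr=0x8d blk=35 s=3: MISS | VC [12, 11]
  [11] addr=0x22 blk=8 s=0: L1-HIT | VC [12, 11]
  [12] addr=0x41 blk=16 s=0: MISS | VC [12, 11, 8]
  [13] addr=0x22 blk=8 s=0: VC-HIT | VC [12, 11, 16]
  [14] addr=0x2f blk=11 s=3: VC-HIT | VC [12, 35, 16]
  [15] addr=0x4d blk=19 s=3: MISS | VC [12, 35, 16, 11]
  [16] addr=0x2e blk=11 s=3: VC-HIT | VC [12, 35, 16, 19]

VC = [12, 35, 16, 19]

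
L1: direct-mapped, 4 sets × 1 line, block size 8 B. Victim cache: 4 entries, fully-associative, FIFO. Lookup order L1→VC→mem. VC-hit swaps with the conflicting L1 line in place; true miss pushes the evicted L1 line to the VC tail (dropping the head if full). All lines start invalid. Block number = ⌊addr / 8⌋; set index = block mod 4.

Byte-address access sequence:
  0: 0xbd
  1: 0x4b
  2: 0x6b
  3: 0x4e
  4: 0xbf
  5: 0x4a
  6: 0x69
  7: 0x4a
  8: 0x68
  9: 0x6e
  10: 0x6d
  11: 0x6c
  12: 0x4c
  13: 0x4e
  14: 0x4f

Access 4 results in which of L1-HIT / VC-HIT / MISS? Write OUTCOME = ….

0: 0xbd (blk 23, set 3) → MISS  vc=[]
1: 0x4b (blk 9, set 1) → MISS  vc=[]
2: 0x6b (blk 13, set 1) → MISS  vc=[9]
3: 0x4e (blk 9, set 1) → VC-HIT  vc=[13]
4: 0xbf (blk 23, set 3) → L1-HIT  vc=[13]
5: 0x4a (blk 9, set 1) → L1-HIT  vc=[13]
6: 0x69 (blk 13, set 1) → VC-HIT  vc=[9]
7: 0x4a (blk 9, set 1) → VC-HIT  vc=[13]
8: 0x68 (blk 13, set 1) → VC-HIT  vc=[9]
9: 0x6e (blk 13, set 1) → L1-HIT  vc=[9]
10: 0x6d (blk 13, set 1) → L1-HIT  vc=[9]
11: 0x6c (blk 13, set 1) → L1-HIT  vc=[9]
12: 0x4c (blk 9, set 1) → VC-HIT  vc=[13]
13: 0x4e (blk 9, set 1) → L1-HIT  vc=[13]
14: 0x4f (blk 9, set 1) → L1-HIT  vc=[13]

OUTCOME = L1-HIT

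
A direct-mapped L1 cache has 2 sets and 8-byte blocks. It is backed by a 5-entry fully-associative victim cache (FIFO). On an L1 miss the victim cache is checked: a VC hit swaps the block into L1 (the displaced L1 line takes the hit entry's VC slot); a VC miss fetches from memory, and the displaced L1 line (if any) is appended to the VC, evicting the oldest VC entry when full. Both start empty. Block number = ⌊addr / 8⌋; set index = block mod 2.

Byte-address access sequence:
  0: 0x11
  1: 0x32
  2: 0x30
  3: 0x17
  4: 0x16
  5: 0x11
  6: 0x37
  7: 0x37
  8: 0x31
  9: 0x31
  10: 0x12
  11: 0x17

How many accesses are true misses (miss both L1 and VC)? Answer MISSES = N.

MISSES = 2

  [0] addr=0x11 blk=2 s=0: MISS | VC []
  [1] addr=0x32 blk=6 s=0: MISS | VC [2]
  [2] addr=0x30 blk=6 s=0: L1-HIT | VC [2]
  [3] addr=0x17 blk=2 s=0: VC-HIT | VC [6]
  [4] addr=0x16 blk=2 s=0: L1-HIT | VC [6]
  [5] addr=0x11 blk=2 s=0: L1-HIT | VC [6]
  [6] addr=0x37 blk=6 s=0: VC-HIT | VC [2]
  [7] addr=0x37 blk=6 s=0: L1-HIT | VC [2]
  [8] addr=0x31 blk=6 s=0: L1-HIT | VC [2]
  [9] addr=0x31 blk=6 s=0: L1-HIT | VC [2]
  [10] addr=0x12 blk=2 s=0: VC-HIT | VC [6]
  [11] addr=0x17 blk=2 s=0: L1-HIT | VC [6]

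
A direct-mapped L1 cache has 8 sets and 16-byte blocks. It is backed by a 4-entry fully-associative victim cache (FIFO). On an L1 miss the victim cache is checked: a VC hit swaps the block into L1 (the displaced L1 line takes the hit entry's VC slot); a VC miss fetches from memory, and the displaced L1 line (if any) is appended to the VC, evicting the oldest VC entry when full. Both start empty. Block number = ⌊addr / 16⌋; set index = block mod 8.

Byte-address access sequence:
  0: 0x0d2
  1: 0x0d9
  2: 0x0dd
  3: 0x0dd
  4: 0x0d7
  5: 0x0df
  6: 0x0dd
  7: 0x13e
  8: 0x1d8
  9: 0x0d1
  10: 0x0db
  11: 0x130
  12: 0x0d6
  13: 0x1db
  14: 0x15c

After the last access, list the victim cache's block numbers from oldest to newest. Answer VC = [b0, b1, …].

  [0] addr=0xd2 blk=13 s=5: MISS | VC []
  [1] addr=0xd9 blk=13 s=5: L1-HIT | VC []
  [2] addr=0xdd blk=13 s=5: L1-HIT | VC []
  [3] addr=0xdd blk=13 s=5: L1-HIT | VC []
  [4] addr=0xd7 blk=13 s=5: L1-HIT | VC []
  [5] addr=0xdf blk=13 s=5: L1-HIT | VC []
  [6] addr=0xdd blk=13 s=5: L1-HIT | VC []
  [7] addr=0x13e blk=19 s=3: MISS | VC []
  [8] addr=0x1d8 blk=29 s=5: MISS | VC [13]
  [9] addr=0xd1 blk=13 s=5: VC-HIT | VC [29]
  [10] addr=0xdb blk=13 s=5: L1-HIT | VC [29]
  [11] addr=0x130 blk=19 s=3: L1-HIT | VC [29]
  [12] addr=0xd6 blk=13 s=5: L1-HIT | VC [29]
  [13] addr=0x1db blk=29 s=5: VC-HIT | VC [13]
  [14] addr=0x15c blk=21 s=5: MISS | VC [13, 29]

VC = [13, 29]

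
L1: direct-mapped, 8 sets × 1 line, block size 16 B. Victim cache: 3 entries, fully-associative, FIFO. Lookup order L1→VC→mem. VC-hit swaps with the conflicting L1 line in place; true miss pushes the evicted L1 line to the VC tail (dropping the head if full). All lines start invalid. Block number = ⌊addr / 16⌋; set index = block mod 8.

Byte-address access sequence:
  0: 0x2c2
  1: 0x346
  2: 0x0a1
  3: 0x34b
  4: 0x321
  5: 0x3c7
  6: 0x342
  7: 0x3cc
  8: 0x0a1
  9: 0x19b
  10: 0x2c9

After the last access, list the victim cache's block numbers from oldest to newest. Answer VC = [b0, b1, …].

  [0] addr=0x2c2 blk=44 s=4: MISS | VC []
  [1] addr=0x346 blk=52 s=4: MISS | VC [44]
  [2] addr=0xa1 blk=10 s=2: MISS | VC [44]
  [3] addr=0x34b blk=52 s=4: L1-HIT | VC [44]
  [4] addr=0x321 blk=50 s=2: MISS | VC [44, 10]
  [5] addr=0x3c7 blk=60 s=4: MISS | VC [44, 10, 52]
  [6] addr=0x342 blk=52 s=4: VC-HIT | VC [44, 10, 60]
  [7] addr=0x3cc blk=60 s=4: VC-HIT | VC [44, 10, 52]
  [8] addr=0xa1 blk=10 s=2: VC-HIT | VC [44, 50, 52]
  [9] addr=0x19b blk=25 s=1: MISS | VC [44, 50, 52]
  [10] addr=0x2c9 blk=44 s=4: VC-HIT | VC [60, 50, 52]

VC = [60, 50, 52]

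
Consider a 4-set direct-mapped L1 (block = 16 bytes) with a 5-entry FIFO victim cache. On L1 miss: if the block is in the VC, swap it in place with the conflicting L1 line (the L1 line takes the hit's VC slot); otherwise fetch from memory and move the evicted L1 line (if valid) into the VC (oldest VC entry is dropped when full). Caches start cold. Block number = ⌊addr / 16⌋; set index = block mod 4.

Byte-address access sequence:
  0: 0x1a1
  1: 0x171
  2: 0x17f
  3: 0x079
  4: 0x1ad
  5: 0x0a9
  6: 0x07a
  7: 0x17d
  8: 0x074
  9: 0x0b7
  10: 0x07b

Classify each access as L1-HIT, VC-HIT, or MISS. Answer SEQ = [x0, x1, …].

#0 0x1a1→b26/s2 MISS; vc=[]
#1 0x171→b23/s3 MISS; vc=[]
#2 0x17f→b23/s3 L1-HIT; vc=[]
#3 0x79→b7/s3 MISS; vc=[23]
#4 0x1ad→b26/s2 L1-HIT; vc=[23]
#5 0xa9→b10/s2 MISS; vc=[23,26]
#6 0x7a→b7/s3 L1-HIT; vc=[23,26]
#7 0x17d→b23/s3 VC-HIT; vc=[7,26]
#8 0x74→b7/s3 VC-HIT; vc=[23,26]
#9 0xb7→b11/s3 MISS; vc=[23,26,7]
#10 0x7b→b7/s3 VC-HIT; vc=[23,26,11]

SEQ = [MISS, MISS, L1-HIT, MISS, L1-HIT, MISS, L1-HIT, VC-HIT, VC-HIT, MISS, VC-HIT]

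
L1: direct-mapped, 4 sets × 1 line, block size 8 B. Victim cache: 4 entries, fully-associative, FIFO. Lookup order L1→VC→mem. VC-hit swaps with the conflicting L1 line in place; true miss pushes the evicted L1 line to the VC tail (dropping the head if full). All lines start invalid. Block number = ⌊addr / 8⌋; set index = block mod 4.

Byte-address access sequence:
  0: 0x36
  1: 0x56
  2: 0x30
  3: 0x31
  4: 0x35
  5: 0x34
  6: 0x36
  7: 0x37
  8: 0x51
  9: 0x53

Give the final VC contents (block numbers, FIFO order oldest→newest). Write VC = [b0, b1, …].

0: 0x36 (blk 6, set 2) → MISS  vc=[]
1: 0x56 (blk 10, set 2) → MISS  vc=[6]
2: 0x30 (blk 6, set 2) → VC-HIT  vc=[10]
3: 0x31 (blk 6, set 2) → L1-HIT  vc=[10]
4: 0x35 (blk 6, set 2) → L1-HIT  vc=[10]
5: 0x34 (blk 6, set 2) → L1-HIT  vc=[10]
6: 0x36 (blk 6, set 2) → L1-HIT  vc=[10]
7: 0x37 (blk 6, set 2) → L1-HIT  vc=[10]
8: 0x51 (blk 10, set 2) → VC-HIT  vc=[6]
9: 0x53 (blk 10, set 2) → L1-HIT  vc=[6]

VC = [6]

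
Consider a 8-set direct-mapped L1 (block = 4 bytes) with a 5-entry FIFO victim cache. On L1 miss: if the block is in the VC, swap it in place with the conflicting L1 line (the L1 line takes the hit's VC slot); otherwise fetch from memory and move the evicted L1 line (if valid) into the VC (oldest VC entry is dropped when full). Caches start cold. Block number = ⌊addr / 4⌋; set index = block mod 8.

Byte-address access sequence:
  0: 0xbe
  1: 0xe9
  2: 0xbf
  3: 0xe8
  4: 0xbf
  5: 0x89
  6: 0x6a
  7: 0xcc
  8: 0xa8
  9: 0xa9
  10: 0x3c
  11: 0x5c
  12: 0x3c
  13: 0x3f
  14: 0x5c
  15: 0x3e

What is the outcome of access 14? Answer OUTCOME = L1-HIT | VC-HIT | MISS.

OUTCOME = VC-HIT

0: 0xbe (blk 47, set 7) → MISS  vc=[]
1: 0xe9 (blk 58, set 2) → MISS  vc=[]
2: 0xbf (blk 47, set 7) → L1-HIT  vc=[]
3: 0xe8 (blk 58, set 2) → L1-HIT  vc=[]
4: 0xbf (blk 47, set 7) → L1-HIT  vc=[]
5: 0x89 (blk 34, set 2) → MISS  vc=[58]
6: 0x6a (blk 26, set 2) → MISS  vc=[58, 34]
7: 0xcc (blk 51, set 3) → MISS  vc=[58, 34]
8: 0xa8 (blk 42, set 2) → MISS  vc=[58, 34, 26]
9: 0xa9 (blk 42, set 2) → L1-HIT  vc=[58, 34, 26]
10: 0x3c (blk 15, set 7) → MISS  vc=[58, 34, 26, 47]
11: 0x5c (blk 23, set 7) → MISS  vc=[58, 34, 26, 47, 15]
12: 0x3c (blk 15, set 7) → VC-HIT  vc=[58, 34, 26, 47, 23]
13: 0x3f (blk 15, set 7) → L1-HIT  vc=[58, 34, 26, 47, 23]
14: 0x5c (blk 23, set 7) → VC-HIT  vc=[58, 34, 26, 47, 15]
15: 0x3e (blk 15, set 7) → VC-HIT  vc=[58, 34, 26, 47, 23]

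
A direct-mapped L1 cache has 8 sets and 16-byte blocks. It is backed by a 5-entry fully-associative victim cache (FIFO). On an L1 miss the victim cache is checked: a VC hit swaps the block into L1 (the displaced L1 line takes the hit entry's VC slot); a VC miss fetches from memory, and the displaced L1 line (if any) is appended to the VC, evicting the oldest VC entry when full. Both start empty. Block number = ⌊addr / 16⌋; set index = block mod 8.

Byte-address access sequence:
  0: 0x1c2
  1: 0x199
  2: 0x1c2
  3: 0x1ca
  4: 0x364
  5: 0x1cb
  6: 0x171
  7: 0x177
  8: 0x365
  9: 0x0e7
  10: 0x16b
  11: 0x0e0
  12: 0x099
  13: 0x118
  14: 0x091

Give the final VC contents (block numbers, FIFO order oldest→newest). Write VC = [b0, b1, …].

VC = [54, 22, 25, 17]

  [0] addr=0x1c2 blk=28 s=4: MISS | VC []
  [1] addr=0x199 blk=25 s=1: MISS | VC []
  [2] addr=0x1c2 blk=28 s=4: L1-HIT | VC []
  [3] addr=0x1ca blk=28 s=4: L1-HIT | VC []
  [4] addr=0x364 blk=54 s=6: MISS | VC []
  [5] addr=0x1cb blk=28 s=4: L1-HIT | VC []
  [6] addr=0x171 blk=23 s=7: MISS | VC []
  [7] addr=0x177 blk=23 s=7: L1-HIT | VC []
  [8] addr=0x365 blk=54 s=6: L1-HIT | VC []
  [9] addr=0xe7 blk=14 s=6: MISS | VC [54]
  [10] addr=0x16b blk=22 s=6: MISS | VC [54, 14]
  [11] addr=0xe0 blk=14 s=6: VC-HIT | VC [54, 22]
  [12] addr=0x99 blk=9 s=1: MISS | VC [54, 22, 25]
  [13] addr=0x118 blk=17 s=1: MISS | VC [54, 22, 25, 9]
  [14] addr=0x91 blk=9 s=1: VC-HIT | VC [54, 22, 25, 17]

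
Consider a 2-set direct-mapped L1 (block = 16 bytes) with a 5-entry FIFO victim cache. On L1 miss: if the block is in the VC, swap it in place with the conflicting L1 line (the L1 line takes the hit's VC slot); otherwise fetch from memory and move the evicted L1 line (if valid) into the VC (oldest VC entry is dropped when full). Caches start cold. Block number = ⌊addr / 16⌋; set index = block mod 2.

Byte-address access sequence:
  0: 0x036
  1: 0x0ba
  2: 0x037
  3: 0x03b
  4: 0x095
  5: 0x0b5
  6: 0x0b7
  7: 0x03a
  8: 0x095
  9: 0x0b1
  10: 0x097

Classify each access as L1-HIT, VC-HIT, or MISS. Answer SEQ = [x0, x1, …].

SEQ = [MISS, MISS, VC-HIT, L1-HIT, MISS, VC-HIT, L1-HIT, VC-HIT, VC-HIT, VC-HIT, VC-HIT]

#0 0x36→b3/s1 MISS; vc=[]
#1 0xba→b11/s1 MISS; vc=[3]
#2 0x37→b3/s1 VC-HIT; vc=[11]
#3 0x3b→b3/s1 L1-HIT; vc=[11]
#4 0x95→b9/s1 MISS; vc=[11,3]
#5 0xb5→b11/s1 VC-HIT; vc=[9,3]
#6 0xb7→b11/s1 L1-HIT; vc=[9,3]
#7 0x3a→b3/s1 VC-HIT; vc=[9,11]
#8 0x95→b9/s1 VC-HIT; vc=[3,11]
#9 0xb1→b11/s1 VC-HIT; vc=[3,9]
#10 0x97→b9/s1 VC-HIT; vc=[3,11]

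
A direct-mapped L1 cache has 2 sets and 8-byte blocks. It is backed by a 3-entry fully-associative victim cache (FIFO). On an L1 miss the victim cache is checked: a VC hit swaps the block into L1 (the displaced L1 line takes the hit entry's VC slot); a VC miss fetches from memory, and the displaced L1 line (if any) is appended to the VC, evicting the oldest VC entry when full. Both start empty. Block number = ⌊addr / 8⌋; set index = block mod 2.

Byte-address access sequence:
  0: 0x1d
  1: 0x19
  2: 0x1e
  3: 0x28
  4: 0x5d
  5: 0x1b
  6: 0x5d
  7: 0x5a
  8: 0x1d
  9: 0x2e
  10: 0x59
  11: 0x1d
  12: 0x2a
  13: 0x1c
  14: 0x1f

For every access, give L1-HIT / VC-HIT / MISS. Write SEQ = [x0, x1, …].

0: 0x1d (blk 3, set 1) → MISS  vc=[]
1: 0x19 (blk 3, set 1) → L1-HIT  vc=[]
2: 0x1e (blk 3, set 1) → L1-HIT  vc=[]
3: 0x28 (blk 5, set 1) → MISS  vc=[3]
4: 0x5d (blk 11, set 1) → MISS  vc=[3, 5]
5: 0x1b (blk 3, set 1) → VC-HIT  vc=[11, 5]
6: 0x5d (blk 11, set 1) → VC-HIT  vc=[3, 5]
7: 0x5a (blk 11, set 1) → L1-HIT  vc=[3, 5]
8: 0x1d (blk 3, set 1) → VC-HIT  vc=[11, 5]
9: 0x2e (blk 5, set 1) → VC-HIT  vc=[11, 3]
10: 0x59 (blk 11, set 1) → VC-HIT  vc=[5, 3]
11: 0x1d (blk 3, set 1) → VC-HIT  vc=[5, 11]
12: 0x2a (blk 5, set 1) → VC-HIT  vc=[3, 11]
13: 0x1c (blk 3, set 1) → VC-HIT  vc=[5, 11]
14: 0x1f (blk 3, set 1) → L1-HIT  vc=[5, 11]

SEQ = [MISS, L1-HIT, L1-HIT, MISS, MISS, VC-HIT, VC-HIT, L1-HIT, VC-HIT, VC-HIT, VC-HIT, VC-HIT, VC-HIT, VC-HIT, L1-HIT]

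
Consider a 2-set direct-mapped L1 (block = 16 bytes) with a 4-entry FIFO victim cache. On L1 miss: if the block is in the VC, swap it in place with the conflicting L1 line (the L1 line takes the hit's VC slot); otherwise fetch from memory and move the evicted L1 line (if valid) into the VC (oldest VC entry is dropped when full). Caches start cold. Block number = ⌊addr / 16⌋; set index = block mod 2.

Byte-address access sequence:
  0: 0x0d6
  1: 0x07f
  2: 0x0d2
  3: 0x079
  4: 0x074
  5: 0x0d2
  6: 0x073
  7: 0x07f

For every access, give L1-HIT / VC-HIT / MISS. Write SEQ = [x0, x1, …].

  [0] addr=0xd6 blk=13 s=1: MISS | VC []
  [1] addr=0x7f blk=7 s=1: MISS | VC [13]
  [2] addr=0xd2 blk=13 s=1: VC-HIT | VC [7]
  [3] addr=0x79 blk=7 s=1: VC-HIT | VC [13]
  [4] addr=0x74 blk=7 s=1: L1-HIT | VC [13]
  [5] addr=0xd2 blk=13 s=1: VC-HIT | VC [7]
  [6] addr=0x73 blk=7 s=1: VC-HIT | VC [13]
  [7] addr=0x7f blk=7 s=1: L1-HIT | VC [13]

SEQ = [MISS, MISS, VC-HIT, VC-HIT, L1-HIT, VC-HIT, VC-HIT, L1-HIT]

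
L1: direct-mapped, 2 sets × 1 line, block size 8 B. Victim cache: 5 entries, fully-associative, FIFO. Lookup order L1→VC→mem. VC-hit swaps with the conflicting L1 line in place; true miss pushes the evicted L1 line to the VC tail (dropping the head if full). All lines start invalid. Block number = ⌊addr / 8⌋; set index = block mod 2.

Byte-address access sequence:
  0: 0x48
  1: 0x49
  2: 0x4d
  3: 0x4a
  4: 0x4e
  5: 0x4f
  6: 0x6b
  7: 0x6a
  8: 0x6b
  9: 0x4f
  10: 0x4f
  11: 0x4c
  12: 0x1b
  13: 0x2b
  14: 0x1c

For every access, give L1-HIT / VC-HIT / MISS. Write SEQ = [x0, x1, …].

0: 0x48 (blk 9, set 1) → MISS  vc=[]
1: 0x49 (blk 9, set 1) → L1-HIT  vc=[]
2: 0x4d (blk 9, set 1) → L1-HIT  vc=[]
3: 0x4a (blk 9, set 1) → L1-HIT  vc=[]
4: 0x4e (blk 9, set 1) → L1-HIT  vc=[]
5: 0x4f (blk 9, set 1) → L1-HIT  vc=[]
6: 0x6b (blk 13, set 1) → MISS  vc=[9]
7: 0x6a (blk 13, set 1) → L1-HIT  vc=[9]
8: 0x6b (blk 13, set 1) → L1-HIT  vc=[9]
9: 0x4f (blk 9, set 1) → VC-HIT  vc=[13]
10: 0x4f (blk 9, set 1) → L1-HIT  vc=[13]
11: 0x4c (blk 9, set 1) → L1-HIT  vc=[13]
12: 0x1b (blk 3, set 1) → MISS  vc=[13, 9]
13: 0x2b (blk 5, set 1) → MISS  vc=[13, 9, 3]
14: 0x1c (blk 3, set 1) → VC-HIT  vc=[13, 9, 5]

SEQ = [MISS, L1-HIT, L1-HIT, L1-HIT, L1-HIT, L1-HIT, MISS, L1-HIT, L1-HIT, VC-HIT, L1-HIT, L1-HIT, MISS, MISS, VC-HIT]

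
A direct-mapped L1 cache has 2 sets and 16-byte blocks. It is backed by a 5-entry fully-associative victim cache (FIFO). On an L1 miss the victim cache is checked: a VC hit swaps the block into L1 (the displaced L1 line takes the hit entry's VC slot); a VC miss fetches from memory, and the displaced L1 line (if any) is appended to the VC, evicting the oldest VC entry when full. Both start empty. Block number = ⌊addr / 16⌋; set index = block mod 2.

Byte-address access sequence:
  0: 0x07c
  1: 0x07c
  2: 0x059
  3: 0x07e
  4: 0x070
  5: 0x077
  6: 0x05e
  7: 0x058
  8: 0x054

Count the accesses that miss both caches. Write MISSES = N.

0: 0x7c (blk 7, set 1) → MISS  vc=[]
1: 0x7c (blk 7, set 1) → L1-HIT  vc=[]
2: 0x59 (blk 5, set 1) → MISS  vc=[7]
3: 0x7e (blk 7, set 1) → VC-HIT  vc=[5]
4: 0x70 (blk 7, set 1) → L1-HIT  vc=[5]
5: 0x77 (blk 7, set 1) → L1-HIT  vc=[5]
6: 0x5e (blk 5, set 1) → VC-HIT  vc=[7]
7: 0x58 (blk 5, set 1) → L1-HIT  vc=[7]
8: 0x54 (blk 5, set 1) → L1-HIT  vc=[7]

MISSES = 2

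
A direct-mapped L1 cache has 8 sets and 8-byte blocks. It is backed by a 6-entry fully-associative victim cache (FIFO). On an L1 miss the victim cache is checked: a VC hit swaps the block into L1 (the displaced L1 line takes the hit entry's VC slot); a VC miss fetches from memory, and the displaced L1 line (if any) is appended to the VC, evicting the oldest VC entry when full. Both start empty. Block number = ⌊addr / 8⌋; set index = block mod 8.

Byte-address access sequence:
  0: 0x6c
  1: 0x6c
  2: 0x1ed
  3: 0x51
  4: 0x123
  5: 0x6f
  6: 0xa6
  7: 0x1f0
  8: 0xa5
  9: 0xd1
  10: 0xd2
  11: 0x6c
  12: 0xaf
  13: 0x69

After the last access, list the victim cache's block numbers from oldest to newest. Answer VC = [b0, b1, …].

0: 0x6c (blk 13, set 5) → MISS  vc=[]
1: 0x6c (blk 13, set 5) → L1-HIT  vc=[]
2: 0x1ed (blk 61, set 5) → MISS  vc=[13]
3: 0x51 (blk 10, set 2) → MISS  vc=[13]
4: 0x123 (blk 36, set 4) → MISS  vc=[13]
5: 0x6f (blk 13, set 5) → VC-HIT  vc=[61]
6: 0xa6 (blk 20, set 4) → MISS  vc=[61, 36]
7: 0x1f0 (blk 62, set 6) → MISS  vc=[61, 36]
8: 0xa5 (blk 20, set 4) → L1-HIT  vc=[61, 36]
9: 0xd1 (blk 26, set 2) → MISS  vc=[61, 36, 10]
10: 0xd2 (blk 26, set 2) → L1-HIT  vc=[61, 36, 10]
11: 0x6c (blk 13, set 5) → L1-HIT  vc=[61, 36, 10]
12: 0xaf (blk 21, set 5) → MISS  vc=[61, 36, 10, 13]
13: 0x69 (blk 13, set 5) → VC-HIT  vc=[61, 36, 10, 21]

VC = [61, 36, 10, 21]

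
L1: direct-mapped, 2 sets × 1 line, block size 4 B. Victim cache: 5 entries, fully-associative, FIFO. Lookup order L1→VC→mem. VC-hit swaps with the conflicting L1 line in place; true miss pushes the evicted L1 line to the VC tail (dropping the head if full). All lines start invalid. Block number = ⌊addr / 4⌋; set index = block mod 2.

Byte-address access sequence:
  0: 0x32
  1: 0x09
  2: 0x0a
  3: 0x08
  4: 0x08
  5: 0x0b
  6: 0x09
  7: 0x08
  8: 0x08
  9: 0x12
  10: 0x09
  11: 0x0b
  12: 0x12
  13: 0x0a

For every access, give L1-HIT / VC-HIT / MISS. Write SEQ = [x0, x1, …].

  [0] addr=0x32 blk=12 s=0: MISS | VC []
  [1] addr=0x9 blk=2 s=0: MISS | VC [12]
  [2] addr=0xa blk=2 s=0: L1-HIT | VC [12]
  [3] addr=0x8 blk=2 s=0: L1-HIT | VC [12]
  [4] addr=0x8 blk=2 s=0: L1-HIT | VC [12]
  [5] addr=0xb blk=2 s=0: L1-HIT | VC [12]
  [6] addr=0x9 blk=2 s=0: L1-HIT | VC [12]
  [7] addr=0x8 blk=2 s=0: L1-HIT | VC [12]
  [8] addr=0x8 blk=2 s=0: L1-HIT | VC [12]
  [9] addr=0x12 blk=4 s=0: MISS | VC [12, 2]
  [10] addr=0x9 blk=2 s=0: VC-HIT | VC [12, 4]
  [11] addr=0xb blk=2 s=0: L1-HIT | VC [12, 4]
  [12] addr=0x12 blk=4 s=0: VC-HIT | VC [12, 2]
  [13] addr=0xa blk=2 s=0: VC-HIT | VC [12, 4]

SEQ = [MISS, MISS, L1-HIT, L1-HIT, L1-HIT, L1-HIT, L1-HIT, L1-HIT, L1-HIT, MISS, VC-HIT, L1-HIT, VC-HIT, VC-HIT]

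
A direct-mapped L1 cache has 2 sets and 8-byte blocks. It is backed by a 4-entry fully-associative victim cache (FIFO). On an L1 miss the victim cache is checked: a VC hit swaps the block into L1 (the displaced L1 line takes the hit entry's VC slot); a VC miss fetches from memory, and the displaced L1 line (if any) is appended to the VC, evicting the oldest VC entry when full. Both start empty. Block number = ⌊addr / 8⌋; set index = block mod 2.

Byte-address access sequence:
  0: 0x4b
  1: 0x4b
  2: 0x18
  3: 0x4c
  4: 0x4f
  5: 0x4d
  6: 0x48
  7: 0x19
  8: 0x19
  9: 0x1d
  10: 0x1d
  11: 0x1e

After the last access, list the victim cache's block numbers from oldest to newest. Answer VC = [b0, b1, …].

VC = [9]

0: 0x4b (blk 9, set 1) → MISS  vc=[]
1: 0x4b (blk 9, set 1) → L1-HIT  vc=[]
2: 0x18 (blk 3, set 1) → MISS  vc=[9]
3: 0x4c (blk 9, set 1) → VC-HIT  vc=[3]
4: 0x4f (blk 9, set 1) → L1-HIT  vc=[3]
5: 0x4d (blk 9, set 1) → L1-HIT  vc=[3]
6: 0x48 (blk 9, set 1) → L1-HIT  vc=[3]
7: 0x19 (blk 3, set 1) → VC-HIT  vc=[9]
8: 0x19 (blk 3, set 1) → L1-HIT  vc=[9]
9: 0x1d (blk 3, set 1) → L1-HIT  vc=[9]
10: 0x1d (blk 3, set 1) → L1-HIT  vc=[9]
11: 0x1e (blk 3, set 1) → L1-HIT  vc=[9]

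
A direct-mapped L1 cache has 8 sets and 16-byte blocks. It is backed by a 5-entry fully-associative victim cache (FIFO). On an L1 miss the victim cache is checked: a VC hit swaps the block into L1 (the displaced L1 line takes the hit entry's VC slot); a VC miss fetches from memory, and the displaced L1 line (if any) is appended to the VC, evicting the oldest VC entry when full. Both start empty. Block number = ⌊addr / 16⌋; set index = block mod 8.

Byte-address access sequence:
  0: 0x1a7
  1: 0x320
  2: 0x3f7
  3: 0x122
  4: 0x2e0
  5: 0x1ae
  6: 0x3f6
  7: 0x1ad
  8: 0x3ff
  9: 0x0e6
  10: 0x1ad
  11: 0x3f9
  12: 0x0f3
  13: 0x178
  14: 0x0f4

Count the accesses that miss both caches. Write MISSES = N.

MISSES = 8

  [0] addr=0x1a7 blk=26 s=2: MISS | VC []
  [1] addr=0x320 blk=50 s=2: MISS | VC [26]
  [2] addr=0x3f7 blk=63 s=7: MISS | VC [26]
  [3] addr=0x122 blk=18 s=2: MISS | VC [26, 50]
  [4] addr=0x2e0 blk=46 s=6: MISS | VC [26, 50]
  [5] addr=0x1ae blk=26 s=2: VC-HIT | VC [18, 50]
  [6] addr=0x3f6 blk=63 s=7: L1-HIT | VC [18, 50]
  [7] addr=0x1ad blk=26 s=2: L1-HIT | VC [18, 50]
  [8] addr=0x3ff blk=63 s=7: L1-HIT | VC [18, 50]
  [9] addr=0xe6 blk=14 s=6: MISS | VC [18, 50, 46]
  [10] addr=0x1ad blk=26 s=2: L1-HIT | VC [18, 50, 46]
  [11] addr=0x3f9 blk=63 s=7: L1-HIT | VC [18, 50, 46]
  [12] addr=0xf3 blk=15 s=7: MISS | VC [18, 50, 46, 63]
  [13] addr=0x178 blk=23 s=7: MISS | VC [18, 50, 46, 63, 15]
  [14] addr=0xf4 blk=15 s=7: VC-HIT | VC [18, 50, 46, 63, 23]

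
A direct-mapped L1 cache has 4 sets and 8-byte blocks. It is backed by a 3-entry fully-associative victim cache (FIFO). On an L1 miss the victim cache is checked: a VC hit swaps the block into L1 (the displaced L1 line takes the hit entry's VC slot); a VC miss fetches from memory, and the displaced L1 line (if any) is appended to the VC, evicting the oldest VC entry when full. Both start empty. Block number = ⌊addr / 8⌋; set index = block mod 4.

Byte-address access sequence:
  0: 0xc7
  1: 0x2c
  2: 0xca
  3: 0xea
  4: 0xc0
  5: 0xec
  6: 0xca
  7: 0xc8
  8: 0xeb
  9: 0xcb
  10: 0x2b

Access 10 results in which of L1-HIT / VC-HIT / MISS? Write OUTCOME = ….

OUTCOME = VC-HIT

0: 0xc7 (blk 24, set 0) → MISS  vc=[]
1: 0x2c (blk 5, set 1) → MISS  vc=[]
2: 0xca (blk 25, set 1) → MISS  vc=[5]
3: 0xea (blk 29, set 1) → MISS  vc=[5, 25]
4: 0xc0 (blk 24, set 0) → L1-HIT  vc=[5, 25]
5: 0xec (blk 29, set 1) → L1-HIT  vc=[5, 25]
6: 0xca (blk 25, set 1) → VC-HIT  vc=[5, 29]
7: 0xc8 (blk 25, set 1) → L1-HIT  vc=[5, 29]
8: 0xeb (blk 29, set 1) → VC-HIT  vc=[5, 25]
9: 0xcb (blk 25, set 1) → VC-HIT  vc=[5, 29]
10: 0x2b (blk 5, set 1) → VC-HIT  vc=[25, 29]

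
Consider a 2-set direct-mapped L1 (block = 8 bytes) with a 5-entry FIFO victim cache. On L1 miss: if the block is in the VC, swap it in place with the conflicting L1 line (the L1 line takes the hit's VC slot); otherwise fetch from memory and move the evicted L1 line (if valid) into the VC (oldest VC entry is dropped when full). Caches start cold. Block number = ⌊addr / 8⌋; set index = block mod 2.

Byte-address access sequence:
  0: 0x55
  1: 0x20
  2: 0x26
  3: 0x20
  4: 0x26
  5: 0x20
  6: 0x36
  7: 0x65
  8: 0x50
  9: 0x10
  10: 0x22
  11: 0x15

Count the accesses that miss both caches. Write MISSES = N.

#0 0x55→b10/s0 MISS; vc=[]
#1 0x20→b4/s0 MISS; vc=[10]
#2 0x26→b4/s0 L1-HIT; vc=[10]
#3 0x20→b4/s0 L1-HIT; vc=[10]
#4 0x26→b4/s0 L1-HIT; vc=[10]
#5 0x20→b4/s0 L1-HIT; vc=[10]
#6 0x36→b6/s0 MISS; vc=[10,4]
#7 0x65→b12/s0 MISS; vc=[10,4,6]
#8 0x50→b10/s0 VC-HIT; vc=[12,4,6]
#9 0x10→b2/s0 MISS; vc=[12,4,6,10]
#10 0x22→b4/s0 VC-HIT; vc=[12,2,6,10]
#11 0x15→b2/s0 VC-HIT; vc=[12,4,6,10]

MISSES = 5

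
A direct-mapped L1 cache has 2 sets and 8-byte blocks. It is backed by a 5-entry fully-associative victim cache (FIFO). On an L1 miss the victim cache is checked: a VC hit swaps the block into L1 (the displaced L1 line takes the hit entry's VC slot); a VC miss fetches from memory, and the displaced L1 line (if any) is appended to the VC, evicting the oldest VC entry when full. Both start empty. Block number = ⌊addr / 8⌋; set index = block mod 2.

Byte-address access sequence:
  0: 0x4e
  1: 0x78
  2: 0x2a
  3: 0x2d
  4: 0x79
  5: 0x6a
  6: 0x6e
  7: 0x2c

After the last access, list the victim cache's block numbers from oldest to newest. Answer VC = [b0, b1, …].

#0 0x4e→b9/s1 MISS; vc=[]
#1 0x78→b15/s1 MISS; vc=[9]
#2 0x2a→b5/s1 MISS; vc=[9,15]
#3 0x2d→b5/s1 L1-HIT; vc=[9,15]
#4 0x79→b15/s1 VC-HIT; vc=[9,5]
#5 0x6a→b13/s1 MISS; vc=[9,5,15]
#6 0x6e→b13/s1 L1-HIT; vc=[9,5,15]
#7 0x2c→b5/s1 VC-HIT; vc=[9,13,15]

VC = [9, 13, 15]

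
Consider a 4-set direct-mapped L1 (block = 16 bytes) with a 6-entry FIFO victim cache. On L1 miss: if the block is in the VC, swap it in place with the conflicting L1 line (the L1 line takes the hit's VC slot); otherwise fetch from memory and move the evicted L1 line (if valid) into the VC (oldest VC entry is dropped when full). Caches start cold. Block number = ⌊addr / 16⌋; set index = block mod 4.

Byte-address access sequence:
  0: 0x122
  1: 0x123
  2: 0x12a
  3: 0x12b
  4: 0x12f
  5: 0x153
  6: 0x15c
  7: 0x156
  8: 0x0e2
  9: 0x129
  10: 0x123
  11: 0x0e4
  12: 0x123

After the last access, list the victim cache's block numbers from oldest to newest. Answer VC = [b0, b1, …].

VC = [14]

  [0] addr=0x122 blk=18 s=2: MISS | VC []
  [1] addr=0x123 blk=18 s=2: L1-HIT | VC []
  [2] addr=0x12a blk=18 s=2: L1-HIT | VC []
  [3] addr=0x12b blk=18 s=2: L1-HIT | VC []
  [4] addr=0x12f blk=18 s=2: L1-HIT | VC []
  [5] addr=0x153 blk=21 s=1: MISS | VC []
  [6] addr=0x15c blk=21 s=1: L1-HIT | VC []
  [7] addr=0x156 blk=21 s=1: L1-HIT | VC []
  [8] addr=0xe2 blk=14 s=2: MISS | VC [18]
  [9] addr=0x129 blk=18 s=2: VC-HIT | VC [14]
  [10] addr=0x123 blk=18 s=2: L1-HIT | VC [14]
  [11] addr=0xe4 blk=14 s=2: VC-HIT | VC [18]
  [12] addr=0x123 blk=18 s=2: VC-HIT | VC [14]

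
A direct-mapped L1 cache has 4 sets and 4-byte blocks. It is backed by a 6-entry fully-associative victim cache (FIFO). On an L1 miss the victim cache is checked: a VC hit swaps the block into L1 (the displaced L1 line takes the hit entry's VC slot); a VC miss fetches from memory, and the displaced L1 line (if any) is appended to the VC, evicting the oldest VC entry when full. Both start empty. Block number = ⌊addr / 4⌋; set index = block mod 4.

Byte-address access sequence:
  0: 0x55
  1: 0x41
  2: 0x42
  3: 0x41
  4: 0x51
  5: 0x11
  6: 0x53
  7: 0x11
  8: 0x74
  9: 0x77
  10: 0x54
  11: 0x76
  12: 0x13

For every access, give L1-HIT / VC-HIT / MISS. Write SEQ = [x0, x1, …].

SEQ = [MISS, MISS, L1-HIT, L1-HIT, MISS, MISS, VC-HIT, VC-HIT, MISS, L1-HIT, VC-HIT, VC-HIT, L1-HIT]

  [0] addr=0x55 blk=21 s=1: MISS | VC []
  [1] addr=0x41 blk=16 s=0: MISS | VC []
  [2] addr=0x42 blk=16 s=0: L1-HIT | VC []
  [3] addr=0x41 blk=16 s=0: L1-HIT | VC []
  [4] addr=0x51 blk=20 s=0: MISS | VC [16]
  [5] addr=0x11 blk=4 s=0: MISS | VC [16, 20]
  [6] addr=0x53 blk=20 s=0: VC-HIT | VC [16, 4]
  [7] addr=0x11 blk=4 s=0: VC-HIT | VC [16, 20]
  [8] addr=0x74 blk=29 s=1: MISS | VC [16, 20, 21]
  [9] addr=0x77 blk=29 s=1: L1-HIT | VC [16, 20, 21]
  [10] addr=0x54 blk=21 s=1: VC-HIT | VC [16, 20, 29]
  [11] addr=0x76 blk=29 s=1: VC-HIT | VC [16, 20, 21]
  [12] addr=0x13 blk=4 s=0: L1-HIT | VC [16, 20, 21]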